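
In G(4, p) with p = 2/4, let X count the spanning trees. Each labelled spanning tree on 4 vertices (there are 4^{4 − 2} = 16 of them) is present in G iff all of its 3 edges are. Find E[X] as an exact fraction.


K_4 has 4^{4 − 2} = 16 labelled spanning trees.
For each such spanning tree H, let X_H = 1 if all 3 edges of H are present in G. Then P[X_H = 1] = p^{3} = (1/2)^{3} = 1/8.
By linearity: E[X] = Σ_H E[X_H] = 16 · p^{3} = 16 · 1/8 = 2.
Numerically: E[X] ≈ 2.

E[X] = 16 · (1/2)^{3} = 2 ≈ 2.


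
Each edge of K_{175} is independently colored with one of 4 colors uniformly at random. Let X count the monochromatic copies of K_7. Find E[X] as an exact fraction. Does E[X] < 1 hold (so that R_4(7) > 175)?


E[X] = C(175, 7) · 4^{1 − 21} = 883208107275 · 4^{−20} = 883208107275/1099511627776.
As a reduced fraction: E[X] = 883208107275/1099511627776 ≈ 0.803.
Is E[X] < 1? YES.
Since E[X] < 1, there exists a 4-coloring of K_{175} with no monochromatic K_7; hence R_4(7) > 175.

E[X] = 883208107275/1099511627776 ≈ 0.803; E[X] < 1, so R_4(7) > 175.


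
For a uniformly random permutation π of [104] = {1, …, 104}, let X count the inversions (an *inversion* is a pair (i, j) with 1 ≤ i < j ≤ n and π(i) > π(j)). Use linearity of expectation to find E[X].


Write X = Σ X_I over the C(104, 2) = 5356 pairs i < j, with X_I the indicator of one inversion.
There are 5356 indicators.
For each fixed pair i < j, the values π(i) and π(j) are two distinct elements of {1, …, 104} in uniformly random order; by symmetry P[π(i) > π(j)] = 1/2.
By linearity: E[X] = 5356 · (1/2) = C(104, 2) · (1/2) = 5356/2 = 2678 ≈ 2678.000000.

E[X] = 2678 = 2678.000000.


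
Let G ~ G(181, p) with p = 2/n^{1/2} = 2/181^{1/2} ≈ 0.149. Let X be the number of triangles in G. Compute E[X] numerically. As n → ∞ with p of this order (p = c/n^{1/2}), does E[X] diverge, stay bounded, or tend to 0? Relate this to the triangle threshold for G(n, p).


Number of potential triangles: C(181, 3) = 971970.
Each occurs with probability p³ ≈ (0.149)³ ≈ 3.28528e-03.
By linearity: E[X] = C(181, 3)·p³ ≈ 971970 · 3.28528e-03 ≈ 3193.192.
Since α = 1/2 < 1, p = c/n^{1/2} ≫ 1/n is above the triangle threshold p ~ 1/n. Asymptotically E[X] ~ (c³/6)·n^{3(1−α)} = (2³/6)·n^{1.5} → ∞; triangles are abundant w.h.p.

E[X] ≈ 3193.192; in regime p = Θ(1/n^{1/2}) E[X] diverges (above the triangle threshold p ~ 1/n).


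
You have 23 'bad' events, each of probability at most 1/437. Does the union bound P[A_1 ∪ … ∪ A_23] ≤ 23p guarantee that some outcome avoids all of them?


Union bound: P[∪_{i=1}^{23} A_i] ≤ Σ_i P[A_i] ≤ 23·p = 23·(1/437) = 1/19.
Numerically: 1/19 ≈ 0.053.
Is 1/19 < 1? YES.
Since P[∪ A_i] ≤ 1/19 < 1, the complement has P[∩ A_i^c] ≥ 1 − 1/19 = 18/19 > 0, so some outcome avoids every A_i.

23·p = 1/19 ≈ 0.053; existence CERTIFIED by the union bound.


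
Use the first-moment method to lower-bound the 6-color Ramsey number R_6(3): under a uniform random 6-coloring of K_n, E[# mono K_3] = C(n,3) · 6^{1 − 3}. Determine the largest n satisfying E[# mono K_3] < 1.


We need C(n, 3) · 6^{1 − 3} < 1, i.e. C(n, 3) < 6^{3 − 1} = 36.
Check values of n near the boundary:
  n = 3: C(3, 3) = 1; 1 < 36? YES
  n = 4: C(4, 3) = 4; 4 < 36? YES
  n = 5: C(5, 3) = 10; 10 < 36? YES
  n = 6: C(6, 3) = 20; 20 < 36? YES
  n = 7: C(7, 3) = 35; 35 < 36? YES
  n = 8: C(8, 3) = 56; 56 < 36? NO
  n = 9: C(9, 3) = 84; 84 < 36? NO
  n = 10: C(10, 3) = 120; 120 < 36? NO
The largest n with C(n, 3) < 36 is n = 7 (where E[X] = 35/36 ≈ 0.9722222). Hence R_6(3) > 7, i.e. R_6(3) ≥ 8.

Largest n = 7; hence R_6(3) > 7.


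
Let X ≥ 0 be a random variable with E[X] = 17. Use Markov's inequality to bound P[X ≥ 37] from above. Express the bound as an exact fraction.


μ = E[X] = 17, a = 37.
Markov: P[X ≥ 37] ≤ μ/a = (17)/37 = 17/37.
Numerically: ≈ 0.459.
(Since a = 37 > μ = 17.000, the bound 17/37 is < 1 and informative.)

P[X ≥ 37] ≤ 17/37 ≈ 0.459.


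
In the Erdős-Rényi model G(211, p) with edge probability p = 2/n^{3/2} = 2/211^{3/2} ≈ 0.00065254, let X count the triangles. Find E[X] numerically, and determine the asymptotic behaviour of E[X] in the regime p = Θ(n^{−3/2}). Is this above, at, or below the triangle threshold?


Number of potential triangles: C(211, 3) = 1543465.
Each occurs with probability p³ ≈ (0.00065254)³ ≈ 2.7785546e-10.
By linearity: E[X] = C(211, 3)·p³ ≈ 1543465 · 2.7785546e-10 ≈ 0.00043.
Since α = 3/2 > 1, p = c/n^{3/2} = o(1/n) is below the triangle threshold p ~ 1/n. Asymptotically E[X] ~ (c³/6)·n^{3(1−α)} = (2³/6)·n^{-1.5} → 0, so by Markov's inequality G has no triangles w.h.p.

E[X] ≈ 0.00043; in regime p = Θ(1/n^{3/2}) E[X] tends to 0 (below the triangle threshold p ~ 1/n).


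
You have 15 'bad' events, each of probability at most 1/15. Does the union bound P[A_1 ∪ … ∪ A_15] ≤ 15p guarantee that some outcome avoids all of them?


Union bound: P[∪_{i=1}^{15} A_i] ≤ Σ_i P[A_i] ≤ 15·p = 15·(1/15) = 1.
Numerically: 1 ≈ 1.0000.
Is 1 < 1? NO.
Since the bound 1 is ≥ 1, the union bound is uninformative here; it does NOT by itself certify existence.

15·p = 1 ≈ 1.0000; existence NOT certified by the union bound.


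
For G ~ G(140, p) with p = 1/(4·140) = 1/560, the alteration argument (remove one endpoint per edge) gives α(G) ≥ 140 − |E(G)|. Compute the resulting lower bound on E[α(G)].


E[|E(G)|] = C(140, 2)·p = 9730 · (1/560) = 139/8.
E[α(G)] ≥ n − E[|E(G)|] = 140 − 139/8 = 981/8.
Numerically: ≈ 122.625.
(This is only a lower bound; the true E[α(G)] may be larger.)

E[α(G)] ≥ 981/8 ≈ 122.625.


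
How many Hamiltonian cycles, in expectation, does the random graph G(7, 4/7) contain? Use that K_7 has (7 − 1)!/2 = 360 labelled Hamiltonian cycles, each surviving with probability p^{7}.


K_7 has (7 − 1)!/2 = 360 labelled Hamiltonian cycles.
For each such Hamiltonian cycle H, let X_H = 1 if all 7 edges of H are present in G. Then P[X_H = 1] = p^{7} = (4/7)^{7} = 16384/823543.
Summing the indicators: E[X] = Σ_H E[X_H] = 360 · p^{7} = 360 · 16384/823543 = 5898240/823543.
Numerically: E[X] ≈ 7.162.

E[X] = 360 · (4/7)^{7} = 5898240/823543 ≈ 7.162.


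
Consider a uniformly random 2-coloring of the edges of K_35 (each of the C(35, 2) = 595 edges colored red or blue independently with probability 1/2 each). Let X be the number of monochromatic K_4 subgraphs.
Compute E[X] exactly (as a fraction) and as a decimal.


Let X = Σ_S X_S over the C(35, 4) = 52360 subsets S of size 4, where X_S = 1 if the K_4 on S is monochromatic.
For a fixed S, the K_4 on S has C(4, 2) = 6 edges. P[all 6 edges red] = (1/2)^6, and likewise for blue, so P[monochromatic] = 2·(1/2)^6 = 2^{1 − 6} = 1/32.
By linearity: E[X] = C(35, 4) · 2^{1 − 6} = 52360 · 1/32 = 6545/4.
Numerically: E[X] ≈ 1636.250.

E[X] = C(35,4)·2^(1−C(4,2)) = 6545/4 ≈ 1636.250.


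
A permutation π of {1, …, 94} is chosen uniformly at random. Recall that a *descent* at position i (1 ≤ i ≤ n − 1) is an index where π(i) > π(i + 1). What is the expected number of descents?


Write X = Σ X_I over i = 1, …, 93, with X_I the indicator of one descent.
There are 93 indicators.
For each fixed i, the pair (π(i), π(i+1)) is a uniformly random ordered pair of distinct values from {1, …, 94}; by symmetry P[π(i) > π(i+1)] = 1/2.
By linearity: E[X] = 93 · (1/2) = (94 − 1) · (1/2) = 93/2 ≈ 46.50000.

E[X] = 93/2 = 46.50000.


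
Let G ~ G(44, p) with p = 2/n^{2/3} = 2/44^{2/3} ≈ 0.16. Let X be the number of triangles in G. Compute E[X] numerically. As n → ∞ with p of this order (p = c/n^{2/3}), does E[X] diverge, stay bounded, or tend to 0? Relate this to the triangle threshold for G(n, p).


Number of potential triangles: C(44, 3) = 13244.
Each occurs with probability p³ ≈ (0.16)³ ≈ 4.13223e-03.
By linearity: E[X] = C(44, 3)·p³ ≈ 13244 · 4.13223e-03 ≈ 54.727.
Since α = 2/3 < 1, p = c/n^{2/3} ≫ 1/n is above the triangle threshold p ~ 1/n. Asymptotically E[X] ~ (c³/6)·n^{3(1−α)} = (2³/6)·n^{1} → ∞; triangles are abundant w.h.p.

E[X] ≈ 54.727; in regime p = Θ(1/n^{2/3}) E[X] diverges (above the triangle threshold p ~ 1/n).


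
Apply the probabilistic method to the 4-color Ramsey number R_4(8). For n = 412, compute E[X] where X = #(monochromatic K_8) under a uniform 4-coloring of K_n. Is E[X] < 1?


E[X] = C(412, 8) · 4^{1 − 28} = 19229204065337145 · 4^{−27} = 19229204065337145/18014398509481984.
As a reduced fraction: E[X] = 19229204065337145/18014398509481984 ≈ 1.0674.
Is E[X] < 1? NO.
Since E[X] ≥ 1, the first-moment bound is inconclusive at n = 412; it does NOT by itself certify R_4(8) > 412.

E[X] = 19229204065337145/18014398509481984 ≈ 1.0674; E[X] ≥ 1; first-moment method inconclusive here.


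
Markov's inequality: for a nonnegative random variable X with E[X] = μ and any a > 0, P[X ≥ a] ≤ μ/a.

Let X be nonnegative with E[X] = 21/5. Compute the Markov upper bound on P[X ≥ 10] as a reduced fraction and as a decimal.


μ = E[X] = 21/5, a = 10.
Markov: P[X ≥ 10] ≤ μ/a = (21/5)/10 = 21/50.
Numerically: ≈ 0.420.
(Since a = 10 > μ = 4.200, the bound 21/50 is < 1 and informative.)

P[X ≥ 10] ≤ 21/50 ≈ 0.420.


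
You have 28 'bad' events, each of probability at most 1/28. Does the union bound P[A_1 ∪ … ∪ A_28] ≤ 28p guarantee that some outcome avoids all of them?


Union bound: P[∪_{i=1}^{28} A_i] ≤ Σ_i P[A_i] ≤ 28·p = 28·(1/28) = 1.
Numerically: 1 ≈ 1.000.
Is 1 < 1? NO.
Since the bound 1 is ≥ 1, the union bound is uninformative here; it does NOT by itself certify existence.

28·p = 1 ≈ 1.000; existence NOT certified by the union bound.


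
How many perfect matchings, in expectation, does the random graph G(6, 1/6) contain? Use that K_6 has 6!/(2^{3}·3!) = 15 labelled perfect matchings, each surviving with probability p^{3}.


K_6 has 6!/(2^{3}·3!) = 15 labelled perfect matchings.
For each such perfect matching H, let X_H = 1 if all 3 edges of H are present in G. Then P[X_H = 1] = p^{3} = (1/6)^{3} = 1/216.
Summing the indicators: E[X] = Σ_H E[X_H] = 15 · p^{3} = 15 · 1/216 = 5/72.
Numerically: E[X] ≈ 0.0694.

E[X] = 15 · (1/6)^{3} = 5/72 ≈ 0.0694.


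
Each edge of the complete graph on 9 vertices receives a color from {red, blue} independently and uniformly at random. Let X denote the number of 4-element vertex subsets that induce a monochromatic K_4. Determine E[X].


Let X = Σ_S X_S over the C(9, 4) = 126 subsets S of size 4, where X_S = 1 if the K_4 on S is monochromatic.
For a fixed S, the K_4 on S has C(4, 2) = 6 edges. P[all 6 edges red] = (1/2)^6, and likewise for blue, so P[monochromatic] = 2·(1/2)^6 = 2^{1 − 6} = 1/32.
By linearity: E[X] = C(9, 4) · 2^{1 − 6} = 126 · 1/32 = 63/16.
Numerically: E[X] ≈ 3.937500.

E[X] = C(9,4)·2^(1−C(4,2)) = 63/16 ≈ 3.937500.


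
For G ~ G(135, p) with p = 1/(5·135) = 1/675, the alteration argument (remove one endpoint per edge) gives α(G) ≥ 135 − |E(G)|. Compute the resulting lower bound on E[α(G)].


E[|E(G)|] = C(135, 2)·p = 9045 · (1/675) = 67/5.
E[α(G)] ≥ n − E[|E(G)|] = 135 − 67/5 = 608/5.
Numerically: ≈ 121.600000.
(This is only a lower bound; the true E[α(G)] may be larger.)

E[α(G)] ≥ 608/5 ≈ 121.600000.


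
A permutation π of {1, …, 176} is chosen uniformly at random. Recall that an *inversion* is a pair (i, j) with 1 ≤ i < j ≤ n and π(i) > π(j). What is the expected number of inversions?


Write X = Σ X_I over the C(176, 2) = 15400 pairs i < j, with X_I the indicator of one inversion.
There are 15400 indicators.
For each fixed pair i < j, the values π(i) and π(j) are two distinct elements of {1, …, 176} in uniformly random order; by symmetry P[π(i) > π(j)] = 1/2.
By linearity: E[X] = 15400 · (1/2) = C(176, 2) · (1/2) = 15400/2 = 7700 ≈ 7700.0000.

E[X] = 7700 = 7700.0000.


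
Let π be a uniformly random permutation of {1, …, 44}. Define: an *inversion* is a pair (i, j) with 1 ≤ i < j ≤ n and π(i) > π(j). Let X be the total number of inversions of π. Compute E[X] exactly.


Write X = Σ X_I over the C(44, 2) = 946 pairs i < j, with X_I the indicator of one inversion.
There are 946 indicators.
For each fixed pair i < j, the values π(i) and π(j) are two distinct elements of {1, …, 44} in uniformly random order; by symmetry P[π(i) > π(j)] = 1/2.
By linearity: E[X] = 946 · (1/2) = C(44, 2) · (1/2) = 946/2 = 473 ≈ 473.0000.

E[X] = 473 = 473.0000.


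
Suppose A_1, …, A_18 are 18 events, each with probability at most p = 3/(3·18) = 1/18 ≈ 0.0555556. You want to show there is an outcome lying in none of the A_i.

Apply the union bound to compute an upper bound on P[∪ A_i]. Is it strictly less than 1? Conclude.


Union bound: P[∪_{i=1}^{18} A_i] ≤ Σ_i P[A_i] ≤ 18·p = 18·(1/18) = 1.
Numerically: 1 ≈ 1.0000000.
Is 1 < 1? NO.
Since the bound 1 is ≥ 1, the union bound is uninformative here; it does NOT by itself certify existence.

18·p = 1 ≈ 1.0000000; existence NOT certified by the union bound.


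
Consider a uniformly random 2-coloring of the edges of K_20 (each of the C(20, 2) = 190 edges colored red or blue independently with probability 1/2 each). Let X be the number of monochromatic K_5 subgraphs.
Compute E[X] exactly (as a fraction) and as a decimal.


Let X = Σ_S X_S over the C(20, 5) = 15504 subsets S of size 5, where X_S = 1 if the K_5 on S is monochromatic.
For a fixed S, the K_5 on S has C(5, 2) = 10 edges. P[all 10 edges red] = (1/2)^10, and likewise for blue, so P[monochromatic] = 2·(1/2)^10 = 2^{1 − 10} = 1/512.
Summing: E[X] = C(20, 5) · 2^{1 − 10} = 15504 · 1/512 = 969/32.
Numerically: E[X] ≈ 30.281.

E[X] = C(20,5)·2^(1−C(5,2)) = 969/32 ≈ 30.281.


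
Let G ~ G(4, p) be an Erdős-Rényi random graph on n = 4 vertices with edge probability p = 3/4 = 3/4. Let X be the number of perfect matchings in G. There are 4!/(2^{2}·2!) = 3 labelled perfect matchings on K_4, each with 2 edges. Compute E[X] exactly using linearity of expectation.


K_4 has 4!/(2^{2}·2!) = 3 labelled perfect matchings.
For each such perfect matching H, let X_H = 1 if all 2 edges of H are present in G. Then P[X_H = 1] = p^{2} = (3/4)^{2} = 9/16.
By linearity of expectation: E[X] = Σ_H E[X_H] = 3 · p^{2} = 3 · 9/16 = 27/16.
Numerically: E[X] ≈ 1.688.

E[X] = 3 · (3/4)^{2} = 27/16 ≈ 1.688.


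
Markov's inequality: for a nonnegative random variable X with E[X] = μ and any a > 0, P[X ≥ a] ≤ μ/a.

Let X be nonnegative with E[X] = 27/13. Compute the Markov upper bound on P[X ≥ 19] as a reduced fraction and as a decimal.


μ = E[X] = 27/13, a = 19.
Markov: P[X ≥ 19] ≤ μ/a = (27/13)/19 = 27/247.
Numerically: ≈ 0.109.
(Since a = 19 > μ = 2.077, the bound 27/247 is < 1 and informative.)

P[X ≥ 19] ≤ 27/247 ≈ 0.109.


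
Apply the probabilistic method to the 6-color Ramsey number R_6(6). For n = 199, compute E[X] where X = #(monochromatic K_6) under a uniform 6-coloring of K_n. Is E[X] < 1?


E[X] = C(199, 6) · 6^{1 − 15} = 79936367511 · 6^{−14} = 79936367511/78364164096.
As a reduced fraction: E[X] = 26645455837/26121388032 ≈ 1.020.
Is E[X] < 1? NO.
Since E[X] ≥ 1, the first-moment bound is inconclusive at n = 199; it does NOT by itself certify R_6(6) > 199.

E[X] = 26645455837/26121388032 ≈ 1.020; E[X] ≥ 1; first-moment method inconclusive here.


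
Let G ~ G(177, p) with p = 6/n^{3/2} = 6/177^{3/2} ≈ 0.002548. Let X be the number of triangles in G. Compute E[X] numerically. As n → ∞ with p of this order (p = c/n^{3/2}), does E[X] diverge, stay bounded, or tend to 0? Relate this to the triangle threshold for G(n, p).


Number of potential triangles: C(177, 3) = 908600.
Each occurs with probability p³ ≈ (0.002548)³ ≈ 1.654147e-08.
By linearity: E[X] = C(177, 3)·p³ ≈ 908600 · 1.654147e-08 ≈ 0.0150.
Since α = 3/2 > 1, p = c/n^{3/2} = o(1/n) is below the triangle threshold p ~ 1/n. Asymptotically E[X] ~ (c³/6)·n^{3(1−α)} = (6³/6)·n^{-1.5} → 0, so by Markov's inequality G has no triangles w.h.p.

E[X] ≈ 0.0150; in regime p = Θ(1/n^{3/2}) E[X] tends to 0 (below the triangle threshold p ~ 1/n).


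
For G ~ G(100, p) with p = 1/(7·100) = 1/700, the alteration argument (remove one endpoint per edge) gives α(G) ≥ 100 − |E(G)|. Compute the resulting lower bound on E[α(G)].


E[|E(G)|] = C(100, 2)·p = 4950 · (1/700) = 99/14.
E[α(G)] ≥ n − E[|E(G)|] = 100 − 99/14 = 1301/14.
Numerically: ≈ 92.9286.
(This is only a lower bound; the true E[α(G)] may be larger.)

E[α(G)] ≥ 1301/14 ≈ 92.9286.


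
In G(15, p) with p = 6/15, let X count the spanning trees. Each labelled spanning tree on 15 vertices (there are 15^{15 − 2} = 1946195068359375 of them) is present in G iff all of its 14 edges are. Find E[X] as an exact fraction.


K_15 has 15^{15 − 2} = 1946195068359375 labelled spanning trees.
For each such spanning tree H, let X_H = 1 if all 14 edges of H are present in G. Then P[X_H = 1] = p^{14} = (2/5)^{14} = 16384/6103515625.
By linearity: E[X] = Σ_H E[X_H] = 1946195068359375 · p^{14} = 1946195068359375 · 16384/6103515625 = 26121388032/5.
Numerically: E[X] ≈ 5.22e+09.

E[X] = 1946195068359375 · (2/5)^{14} = 26121388032/5 ≈ 5.22e+09.


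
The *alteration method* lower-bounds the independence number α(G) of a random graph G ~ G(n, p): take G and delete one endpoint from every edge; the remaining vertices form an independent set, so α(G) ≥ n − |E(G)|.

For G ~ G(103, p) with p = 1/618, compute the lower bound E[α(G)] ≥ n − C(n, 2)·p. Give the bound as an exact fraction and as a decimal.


E[|E(G)|] = C(103, 2)·p = 5253 · (1/618) = 17/2.
E[α(G)] ≥ n − E[|E(G)|] = 103 − 17/2 = 189/2.
Numerically: ≈ 94.5000.
(This is only a lower bound; the true E[α(G)] may be larger.)

E[α(G)] ≥ 189/2 ≈ 94.5000.


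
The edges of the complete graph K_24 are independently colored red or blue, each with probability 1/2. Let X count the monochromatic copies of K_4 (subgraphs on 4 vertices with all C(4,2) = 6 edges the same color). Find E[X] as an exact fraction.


Let X = Σ_S X_S over the C(24, 4) = 10626 subsets S of size 4, where X_S = 1 if the K_4 on S is monochromatic.
For a fixed S, the K_4 on S has C(4, 2) = 6 edges. P[all 6 edges red] = (1/2)^6, and likewise for blue, so P[monochromatic] = 2·(1/2)^6 = 2^{1 − 6} = 1/32.
By linearity: E[X] = C(24, 4) · 2^{1 − 6} = 10626 · 1/32 = 5313/16.
Numerically: E[X] ≈ 332.062.

E[X] = C(24,4)·2^(1−C(4,2)) = 5313/16 ≈ 332.062.


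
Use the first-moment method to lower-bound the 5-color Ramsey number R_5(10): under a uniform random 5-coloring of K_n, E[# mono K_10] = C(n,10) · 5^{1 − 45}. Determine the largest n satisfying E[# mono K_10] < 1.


We need C(n, 10) · 5^{1 − 45} < 1, i.e. C(n, 10) < 5^{45 − 1} = 5684341886080801486968994140625.
Check values of n near the boundary:
  n = 5386: C(5386, 10) = 5613966214234562222231428510561; 5613966214234562222231428510561 < 5684341886080801486968994140625? YES
  n = 5387: C(5387, 10) = 5624406917627224603154306376491; 5624406917627224603154306376491 < 5684341886080801486968994140625? YES
  n = 5388: C(5388, 10) = 5634865093375880654852250419586; 5634865093375880654852250419586 < 5684341886080801486968994140625? YES
  n = 5389: C(5389, 10) = 5645340767466558997768874792926; 5645340767466558997768874792926 < 5684341886080801486968994140625? YES
  n = 5390: C(5390, 10) = 5655833965919099070255434039753; 5655833965919099070255434039753 < 5684341886080801486968994140625? YES
  n = 5391: C(5391, 10) = 5666344714787188828795213697883; 5666344714787188828795213697883 < 5684341886080801486968994140625? YES
  n = 5392: C(5392, 10) = 5676873040158402483252283957448; 5676873040158402483252283957448 < 5684341886080801486968994140625? YES
  n = 5393: C(5393, 10) = 5687418968154238267170642278008; 5687418968154238267170642278008 < 5684341886080801486968994140625? NO
  n = 5394: C(5394, 10) = 5697982524930156243149785372878; 5697982524930156243149785372878 < 5684341886080801486968994140625? NO
  n = 5395: C(5395, 10) = 5708563736675616143322765475706; 5708563736675616143322765475706 < 5684341886080801486968994140625? NO
The largest n with C(n, 10) < 5684341886080801486968994140625 is n = 5392 (where E[X] = 5676873040158402483252283957448/5684341886080801486968994140625 ≈ 0.999). Hence R_5(10) > 5392, i.e. R_5(10) ≥ 5393.

Largest n = 5392; hence R_5(10) > 5392.


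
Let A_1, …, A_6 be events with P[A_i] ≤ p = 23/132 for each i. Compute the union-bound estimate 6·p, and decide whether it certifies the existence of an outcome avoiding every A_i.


Union bound: P[∪_{i=1}^{6} A_i] ≤ Σ_i P[A_i] ≤ 6·p = 6·(23/132) = 23/22.
Numerically: 23/22 ≈ 1.045.
Is 23/22 < 1? NO.
Since the bound 23/22 is ≥ 1, the union bound is uninformative here; it does NOT by itself certify existence.

6·p = 23/22 ≈ 1.045; existence NOT certified by the union bound.


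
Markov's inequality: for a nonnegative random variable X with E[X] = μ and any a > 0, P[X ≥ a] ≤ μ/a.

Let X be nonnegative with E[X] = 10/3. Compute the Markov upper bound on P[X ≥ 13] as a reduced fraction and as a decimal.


μ = E[X] = 10/3, a = 13.
Markov: P[X ≥ 13] ≤ μ/a = (10/3)/13 = 10/39.
Numerically: ≈ 0.256.
(Since a = 13 > μ = 3.333, the bound 10/39 is < 1 and informative.)

P[X ≥ 13] ≤ 10/39 ≈ 0.256.


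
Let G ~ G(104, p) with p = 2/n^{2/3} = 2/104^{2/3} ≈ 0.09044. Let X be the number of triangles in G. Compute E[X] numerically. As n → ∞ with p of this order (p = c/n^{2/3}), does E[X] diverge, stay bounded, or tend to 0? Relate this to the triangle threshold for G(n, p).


Number of potential triangles: C(104, 3) = 182104.
Each occurs with probability p³ ≈ (0.09044)³ ≈ 7.396450e-04.
By linearity: E[X] = C(104, 3)·p³ ≈ 182104 · 7.396450e-04 ≈ 134.6923.
Since α = 2/3 < 1, p = c/n^{2/3} ≫ 1/n is above the triangle threshold p ~ 1/n. Asymptotically E[X] ~ (c³/6)·n^{3(1−α)} = (2³/6)·n^{1} → ∞; triangles are abundant w.h.p.

E[X] ≈ 134.6923; in regime p = Θ(1/n^{2/3}) E[X] diverges (above the triangle threshold p ~ 1/n).


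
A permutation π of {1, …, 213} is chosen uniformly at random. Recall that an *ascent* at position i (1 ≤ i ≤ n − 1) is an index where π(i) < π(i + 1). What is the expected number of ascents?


Write X = Σ X_I over i = 1, …, 212, with X_I the indicator of one ascent.
There are 212 indicators.
For each fixed i, the pair (π(i), π(i+1)) is a uniformly random ordered pair of distinct values from {1, …, 213}; by symmetry P[π(i) < π(i+1)] = 1/2.
By linearity: E[X] = 212 · (1/2) = (213 − 1) · (1/2) = 106 ≈ 106.000.

E[X] = 106 = 106.000.


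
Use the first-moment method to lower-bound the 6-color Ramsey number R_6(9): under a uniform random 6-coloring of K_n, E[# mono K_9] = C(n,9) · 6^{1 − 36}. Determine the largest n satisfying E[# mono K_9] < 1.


We need C(n, 9) · 6^{1 − 36} < 1, i.e. C(n, 9) < 6^{36 − 1} = 1719070799748422591028658176.
Check values of n near the boundary:
  n = 4406: C(4406, 9) = 1710356485221788389505285700; 1710356485221788389505285700 < 1719070799748422591028658176? YES
  n = 4407: C(4407, 9) = 1713856532599459170657070050; 1713856532599459170657070050 < 1719070799748422591028658176? YES
  n = 4408: C(4408, 9) = 1717362945146264156457459600; 1717362945146264156457459600 < 1719070799748422591028658176? YES
  n = 4409: C(4409, 9) = 1720875732988608787686577131; 1720875732988608787686577131 < 1719070799748422591028658176? NO
  n = 4410: C(4410, 9) = 1724394906266704102180823710; 1724394906266704102180823710 < 1719070799748422591028658176? NO
  n = 4411: C(4411, 9) = 1727920475134582415883601405; 1727920475134582415883601405 < 1719070799748422591028658176? NO
The largest n with C(n, 9) < 1719070799748422591028658176 is n = 4408 (where E[X] = 35778394690547169926197075/35813974994758803979763712 ≈ 0.9990065). Hence R_6(9) > 4408, i.e. R_6(9) ≥ 4409.

Largest n = 4408; hence R_6(9) > 4408.


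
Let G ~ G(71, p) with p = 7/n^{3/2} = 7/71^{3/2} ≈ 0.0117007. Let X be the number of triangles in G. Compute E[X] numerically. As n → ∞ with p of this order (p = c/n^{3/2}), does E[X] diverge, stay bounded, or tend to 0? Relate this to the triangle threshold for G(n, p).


Number of potential triangles: C(71, 3) = 57155.
Each occurs with probability p³ ≈ (0.0117007)³ ≈ 1.60188580e-06.
By linearity: E[X] = C(71, 3)·p³ ≈ 57155 · 1.60188580e-06 ≈ 0.091556.
Since α = 3/2 > 1, p = c/n^{3/2} = o(1/n) is below the triangle threshold p ~ 1/n. Asymptotically E[X] ~ (c³/6)·n^{3(1−α)} = (7³/6)·n^{-1.5} → 0, so by Markov's inequality G has no triangles w.h.p.

E[X] ≈ 0.091556; in regime p = Θ(1/n^{3/2}) E[X] tends to 0 (below the triangle threshold p ~ 1/n).


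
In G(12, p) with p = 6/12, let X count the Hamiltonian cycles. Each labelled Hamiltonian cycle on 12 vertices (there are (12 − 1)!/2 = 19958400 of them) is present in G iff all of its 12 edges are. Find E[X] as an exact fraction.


K_12 has (12 − 1)!/2 = 19958400 labelled Hamiltonian cycles.
For each such Hamiltonian cycle H, let X_H = 1 if all 12 edges of H are present in G. Then P[X_H = 1] = p^{12} = (1/2)^{12} = 1/4096.
By linearity of expectation: E[X] = Σ_H E[X_H] = 19958400 · p^{12} = 19958400 · 1/4096 = 155925/32.
Numerically: E[X] ≈ 4.87e+03.

E[X] = 19958400 · (1/2)^{12} = 155925/32 ≈ 4.87e+03.


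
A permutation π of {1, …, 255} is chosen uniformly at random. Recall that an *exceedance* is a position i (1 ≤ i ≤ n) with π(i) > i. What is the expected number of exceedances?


Write X = Σ_{i=1}^{255} X_i, where X_i = 1_{π(i) > i}.
For each fixed i, π(i) is uniform over {1, …, 255} (marginal of a uniform permutation), so P[π(i) > i] = (n − i)/n. Summing: Σ_{i=1}^{255} (n − i)/n = (0 + 1 + … + 254)/255 = 255(255 − 1)/(2·255) = (255 − 1)/2.
Hence E[X] = Σ_{i=1}^{255} (255 − i)/255 = 127 ≈ 127.000.

E[X] = 127 = 127.000.


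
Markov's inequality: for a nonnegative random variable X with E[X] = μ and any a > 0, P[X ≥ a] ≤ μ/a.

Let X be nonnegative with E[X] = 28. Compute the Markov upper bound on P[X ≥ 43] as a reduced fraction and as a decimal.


μ = E[X] = 28, a = 43.
Markov: P[X ≥ 43] ≤ μ/a = (28)/43 = 28/43.
Numerically: ≈ 0.6512.
(Since a = 43 > μ = 28.0000, the bound 28/43 is < 1 and informative.)

P[X ≥ 43] ≤ 28/43 ≈ 0.6512.


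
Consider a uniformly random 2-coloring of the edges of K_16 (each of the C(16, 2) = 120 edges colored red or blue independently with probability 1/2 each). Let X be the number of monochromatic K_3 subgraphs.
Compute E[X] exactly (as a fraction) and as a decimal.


Let X = Σ_S X_S over the C(16, 3) = 560 subsets S of size 3, where X_S = 1 if the K_3 on S is monochromatic.
For a fixed S, the K_3 on S has C(3, 2) = 3 edges. P[all 3 edges red] = (1/2)^3, and likewise for blue, so P[monochromatic] = 2·(1/2)^3 = 2^{1 − 3} = 1/4.
By linearity of expectation: E[X] = C(16, 3) · 2^{1 − 3} = 560 · 1/4 = 140.
Numerically: E[X] ≈ 140.0000.

E[X] = C(16,3)·2^(1−C(3,2)) = 140 ≈ 140.0000.


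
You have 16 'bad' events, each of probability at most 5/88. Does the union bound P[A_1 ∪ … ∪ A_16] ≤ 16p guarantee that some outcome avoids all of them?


Union bound: P[∪_{i=1}^{16} A_i] ≤ Σ_i P[A_i] ≤ 16·p = 16·(5/88) = 10/11.
Numerically: 10/11 ≈ 0.9091.
Is 10/11 < 1? YES.
Since P[∪ A_i] ≤ 10/11 < 1, the complement has P[∩ A_i^c] ≥ 1 − 10/11 = 1/11 > 0, so some outcome avoids every A_i.

16·p = 10/11 ≈ 0.9091; existence CERTIFIED by the union bound.


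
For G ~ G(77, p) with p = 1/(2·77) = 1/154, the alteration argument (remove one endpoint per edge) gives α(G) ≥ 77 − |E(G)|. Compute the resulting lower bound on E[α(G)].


E[|E(G)|] = C(77, 2)·p = 2926 · (1/154) = 19.
E[α(G)] ≥ n − E[|E(G)|] = 77 − 19 = 58.
Numerically: ≈ 58.000000.
(This is only a lower bound; the true E[α(G)] may be larger.)

E[α(G)] ≥ 58 ≈ 58.000000.


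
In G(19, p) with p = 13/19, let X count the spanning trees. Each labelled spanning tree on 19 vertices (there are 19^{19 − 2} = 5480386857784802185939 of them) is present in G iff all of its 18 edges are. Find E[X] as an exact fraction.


K_19 has 19^{19 − 2} = 5480386857784802185939 labelled spanning trees.
For each such spanning tree H, let X_H = 1 if all 18 edges of H are present in G. Then P[X_H = 1] = p^{18} = (13/19)^{18} = 112455406951957393129/104127350297911241532841.
By linearity: E[X] = Σ_H E[X_H] = 5480386857784802185939 · p^{18} = 5480386857784802185939 · 112455406951957393129/104127350297911241532841 = 112455406951957393129/19.
Numerically: E[X] ≈ 5.92e+18.

E[X] = 5480386857784802185939 · (13/19)^{18} = 112455406951957393129/19 ≈ 5.92e+18.


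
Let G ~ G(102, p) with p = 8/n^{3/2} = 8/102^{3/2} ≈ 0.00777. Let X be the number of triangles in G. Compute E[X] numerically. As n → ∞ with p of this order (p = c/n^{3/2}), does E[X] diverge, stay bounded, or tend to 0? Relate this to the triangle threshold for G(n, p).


Number of potential triangles: C(102, 3) = 171700.
Each occurs with probability p³ ≈ (0.00777)³ ≈ 4.68349e-07.
By linearity: E[X] = C(102, 3)·p³ ≈ 171700 · 4.68349e-07 ≈ 0.080.
Since α = 3/2 > 1, p = c/n^{3/2} = o(1/n) is below the triangle threshold p ~ 1/n. Asymptotically E[X] ~ (c³/6)·n^{3(1−α)} = (8³/6)·n^{-1.5} → 0, so by Markov's inequality G has no triangles w.h.p.

E[X] ≈ 0.080; in regime p = Θ(1/n^{3/2}) E[X] tends to 0 (below the triangle threshold p ~ 1/n).


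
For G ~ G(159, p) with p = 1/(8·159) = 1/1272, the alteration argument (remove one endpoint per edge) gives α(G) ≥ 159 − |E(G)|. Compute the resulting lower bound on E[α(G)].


E[|E(G)|] = C(159, 2)·p = 12561 · (1/1272) = 79/8.
E[α(G)] ≥ n − E[|E(G)|] = 159 − 79/8 = 1193/8.
Numerically: ≈ 149.125000.
(This is only a lower bound; the true E[α(G)] may be larger.)

E[α(G)] ≥ 1193/8 ≈ 149.125000.


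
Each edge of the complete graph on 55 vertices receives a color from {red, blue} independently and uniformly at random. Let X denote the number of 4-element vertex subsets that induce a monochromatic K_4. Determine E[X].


Let X = Σ_S X_S over the C(55, 4) = 341055 subsets S of size 4, where X_S = 1 if the K_4 on S is monochromatic.
For a fixed S, the K_4 on S has C(4, 2) = 6 edges. P[all 6 edges red] = (1/2)^6, and likewise for blue, so P[monochromatic] = 2·(1/2)^6 = 2^{1 − 6} = 1/32.
By linearity: E[X] = C(55, 4) · 2^{1 − 6} = 341055 · 1/32 = 341055/32.
Numerically: E[X] ≈ 10657.969.

E[X] = C(55,4)·2^(1−C(4,2)) = 341055/32 ≈ 10657.969.


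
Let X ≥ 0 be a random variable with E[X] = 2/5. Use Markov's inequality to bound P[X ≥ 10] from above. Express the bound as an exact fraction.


μ = E[X] = 2/5, a = 10.
Markov: P[X ≥ 10] ≤ μ/a = (2/5)/10 = 1/25.
Numerically: ≈ 0.04000.
(Since a = 10 > μ = 0.40000, the bound 1/25 is < 1 and informative.)

P[X ≥ 10] ≤ 1/25 ≈ 0.04000.


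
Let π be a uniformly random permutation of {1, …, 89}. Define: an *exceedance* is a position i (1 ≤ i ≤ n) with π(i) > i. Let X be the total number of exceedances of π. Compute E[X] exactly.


Write X = Σ_{i=1}^{89} X_i, where X_i = 1_{π(i) > i}.
For each fixed i, π(i) is uniform over {1, …, 89} (marginal of a uniform permutation), so P[π(i) > i] = (n − i)/n. Summing: Σ_{i=1}^{89} (n − i)/n = (0 + 1 + … + 88)/89 = 89(89 − 1)/(2·89) = (89 − 1)/2.
Hence E[X] = Σ_{i=1}^{89} (89 − i)/89 = 44 ≈ 44.00000.

E[X] = 44 = 44.00000.


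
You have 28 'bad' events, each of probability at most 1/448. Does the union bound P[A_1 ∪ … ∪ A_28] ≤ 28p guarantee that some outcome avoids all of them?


Union bound: P[∪_{i=1}^{28} A_i] ≤ Σ_i P[A_i] ≤ 28·p = 28·(1/448) = 1/16.
Numerically: 1/16 ≈ 0.062500.
Is 1/16 < 1? YES.
Since P[∪ A_i] ≤ 1/16 < 1, the complement has P[∩ A_i^c] ≥ 1 − 1/16 = 15/16 > 0, so some outcome avoids every A_i.

28·p = 1/16 ≈ 0.062500; existence CERTIFIED by the union bound.


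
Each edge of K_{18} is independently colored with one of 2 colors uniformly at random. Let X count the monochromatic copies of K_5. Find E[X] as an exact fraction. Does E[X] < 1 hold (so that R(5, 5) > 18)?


E[X] = C(18, 5) · 2^{1 − 10} = 8568 · 2^{−9} = 8568/512.
As a reduced fraction: E[X] = 1071/64 ≈ 16.7344.
Is E[X] < 1? NO.
Since E[X] ≥ 1, the first-moment bound is inconclusive at n = 18; it does NOT by itself certify R(5, 5) > 18.

E[X] = 1071/64 ≈ 16.7344; E[X] ≥ 1; first-moment method inconclusive here.


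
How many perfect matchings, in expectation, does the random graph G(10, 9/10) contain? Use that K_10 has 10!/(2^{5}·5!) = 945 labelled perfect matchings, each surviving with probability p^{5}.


K_10 has 10!/(2^{5}·5!) = 945 labelled perfect matchings.
For each such perfect matching H, let X_H = 1 if all 5 edges of H are present in G. Then P[X_H = 1] = p^{5} = (9/10)^{5} = 59049/100000.
Summing the indicators: E[X] = Σ_H E[X_H] = 945 · p^{5} = 945 · 59049/100000 = 11160261/20000.
Numerically: E[X] ≈ 558.

E[X] = 945 · (9/10)^{5} = 11160261/20000 ≈ 558.


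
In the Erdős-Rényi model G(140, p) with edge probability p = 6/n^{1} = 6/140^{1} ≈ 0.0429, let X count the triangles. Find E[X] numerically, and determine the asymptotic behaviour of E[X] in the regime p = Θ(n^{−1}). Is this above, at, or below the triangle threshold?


Number of potential triangles: C(140, 3) = 447580.
Each occurs with probability p³ ≈ (0.0429)³ ≈ 7.87172e-05.
By linearity: E[X] = C(140, 3)·p³ ≈ 447580 · 7.87172e-05 ≈ 35.232.
Here α = 1, so p = 6/n is exactly at the triangle threshold p ~ 1/n. Asymptotically E[X] → c³/6 = 6³/6 = 36 ≈ 36.000, a bounded constant. In this regime the triangle count is asymptotically Poisson(c³/6).

E[X] ≈ 35.232; in regime p = Θ(1/n^{1}) E[X] stays bounded (at the triangle threshold p ~ 1/n).


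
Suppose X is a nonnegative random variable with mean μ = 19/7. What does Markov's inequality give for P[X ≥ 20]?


μ = E[X] = 19/7, a = 20.
Markov: P[X ≥ 20] ≤ μ/a = (19/7)/20 = 19/140.
Numerically: ≈ 0.13571.
(Since a = 20 > μ = 2.71429, the bound 19/140 is < 1 and informative.)

P[X ≥ 20] ≤ 19/140 ≈ 0.13571.


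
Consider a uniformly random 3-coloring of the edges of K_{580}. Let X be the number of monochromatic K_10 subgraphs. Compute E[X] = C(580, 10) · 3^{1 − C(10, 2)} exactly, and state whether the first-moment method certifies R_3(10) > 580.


E[X] = C(580, 10) · 3^{1 − 45} = 1098085496704252547920 · 3^{−44} = 1098085496704252547920/984770902183611232881.
As a reduced fraction: E[X] = 1098085496704252547920/984770902183611232881 ≈ 1.11507.
Is E[X] < 1? NO.
Since E[X] ≥ 1, the first-moment bound is inconclusive at n = 580; it does NOT by itself certify R_3(10) > 580.

E[X] = 1098085496704252547920/984770902183611232881 ≈ 1.11507; E[X] ≥ 1; first-moment method inconclusive here.


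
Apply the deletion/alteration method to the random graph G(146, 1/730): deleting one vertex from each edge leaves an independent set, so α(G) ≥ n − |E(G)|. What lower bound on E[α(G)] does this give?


E[|E(G)|] = C(146, 2)·p = 10585 · (1/730) = 29/2.
E[α(G)] ≥ n − E[|E(G)|] = 146 − 29/2 = 263/2.
Numerically: ≈ 131.500000.
(This is only a lower bound; the true E[α(G)] may be larger.)

E[α(G)] ≥ 263/2 ≈ 131.500000.


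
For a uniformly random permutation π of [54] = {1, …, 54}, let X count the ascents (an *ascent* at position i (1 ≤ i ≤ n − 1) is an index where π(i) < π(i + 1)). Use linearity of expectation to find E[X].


Write X = Σ X_I over i = 1, …, 53, with X_I the indicator of one ascent.
There are 53 indicators.
For each fixed i, the pair (π(i), π(i+1)) is a uniformly random ordered pair of distinct values from {1, …, 54}; by symmetry P[π(i) < π(i+1)] = 1/2.
By linearity: E[X] = 53 · (1/2) = (54 − 1) · (1/2) = 53/2 ≈ 26.5000.

E[X] = 53/2 = 26.5000.


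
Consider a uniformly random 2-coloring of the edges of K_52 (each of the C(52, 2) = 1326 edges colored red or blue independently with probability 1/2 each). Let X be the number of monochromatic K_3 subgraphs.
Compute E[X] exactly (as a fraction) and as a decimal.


Let X = Σ_S X_S over the C(52, 3) = 22100 subsets S of size 3, where X_S = 1 if the K_3 on S is monochromatic.
For a fixed S, the K_3 on S has C(3, 2) = 3 edges. P[all 3 edges red] = (1/2)^3, and likewise for blue, so P[monochromatic] = 2·(1/2)^3 = 2^{1 − 3} = 1/4.
Summing: E[X] = C(52, 3) · 2^{1 − 3} = 22100 · 1/4 = 5525.
Numerically: E[X] ≈ 5525.00000.

E[X] = C(52,3)·2^(1−C(3,2)) = 5525 ≈ 5525.00000.


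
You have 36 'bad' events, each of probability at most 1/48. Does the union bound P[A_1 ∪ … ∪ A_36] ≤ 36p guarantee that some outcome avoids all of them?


Union bound: P[∪_{i=1}^{36} A_i] ≤ Σ_i P[A_i] ≤ 36·p = 36·(1/48) = 3/4.
Numerically: 3/4 ≈ 0.750000.
Is 3/4 < 1? YES.
Since P[∪ A_i] ≤ 3/4 < 1, the complement has P[∩ A_i^c] ≥ 1 − 3/4 = 1/4 > 0, so some outcome avoids every A_i.

36·p = 3/4 ≈ 0.750000; existence CERTIFIED by the union bound.


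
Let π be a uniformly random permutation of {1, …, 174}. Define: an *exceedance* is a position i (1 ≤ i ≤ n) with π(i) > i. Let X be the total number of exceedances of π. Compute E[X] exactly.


Write X = Σ_{i=1}^{174} X_i, where X_i = 1_{π(i) > i}.
For each fixed i, π(i) is uniform over {1, …, 174} (marginal of a uniform permutation), so P[π(i) > i] = (n − i)/n. Summing: Σ_{i=1}^{174} (n − i)/n = (0 + 1 + … + 173)/174 = 174(174 − 1)/(2·174) = (174 − 1)/2.
Hence E[X] = Σ_{i=1}^{174} (174 − i)/174 = 173/2 ≈ 86.50000.

E[X] = 173/2 = 86.50000.


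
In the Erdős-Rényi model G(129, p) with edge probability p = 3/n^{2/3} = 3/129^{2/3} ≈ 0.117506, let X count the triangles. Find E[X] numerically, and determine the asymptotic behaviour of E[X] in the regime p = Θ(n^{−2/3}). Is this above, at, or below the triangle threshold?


Number of potential triangles: C(129, 3) = 349504.
Each occurs with probability p³ ≈ (0.117506)³ ≈ 1.62249865e-03.
By linearity: E[X] = C(129, 3)·p³ ≈ 349504 · 1.62249865e-03 ≈ 567.069767.
Since α = 2/3 < 1, p = c/n^{2/3} ≫ 1/n is above the triangle threshold p ~ 1/n. Asymptotically E[X] ~ (c³/6)·n^{3(1−α)} = (3³/6)·n^{1} → ∞; triangles are abundant w.h.p.

E[X] ≈ 567.069767; in regime p = Θ(1/n^{2/3}) E[X] diverges (above the triangle threshold p ~ 1/n).


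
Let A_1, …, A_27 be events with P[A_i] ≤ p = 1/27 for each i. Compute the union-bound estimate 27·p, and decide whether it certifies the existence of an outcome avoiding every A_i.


Union bound: P[∪_{i=1}^{27} A_i] ≤ Σ_i P[A_i] ≤ 27·p = 27·(1/27) = 1.
Numerically: 1 ≈ 1.00000.
Is 1 < 1? NO.
Since the bound 1 is ≥ 1, the union bound is uninformative here; it does NOT by itself certify existence.

27·p = 1 ≈ 1.00000; existence NOT certified by the union bound.


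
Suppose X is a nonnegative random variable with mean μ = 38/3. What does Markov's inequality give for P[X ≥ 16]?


μ = E[X] = 38/3, a = 16.
Markov: P[X ≥ 16] ≤ μ/a = (38/3)/16 = 19/24.
Numerically: ≈ 0.791667.
(Since a = 16 > μ = 12.666667, the bound 19/24 is < 1 and informative.)

P[X ≥ 16] ≤ 19/24 ≈ 0.791667.


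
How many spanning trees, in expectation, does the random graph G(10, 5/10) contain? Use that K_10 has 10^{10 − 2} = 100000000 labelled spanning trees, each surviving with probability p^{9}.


K_10 has 10^{10 − 2} = 100000000 labelled spanning trees.
For each such spanning tree H, let X_H = 1 if all 9 edges of H are present in G. Then P[X_H = 1] = p^{9} = (1/2)^{9} = 1/512.
By linearity: E[X] = Σ_H E[X_H] = 100000000 · p^{9} = 100000000 · 1/512 = 390625/2.
Numerically: E[X] ≈ 195312.

E[X] = 100000000 · (1/2)^{9} = 390625/2 ≈ 195312.
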